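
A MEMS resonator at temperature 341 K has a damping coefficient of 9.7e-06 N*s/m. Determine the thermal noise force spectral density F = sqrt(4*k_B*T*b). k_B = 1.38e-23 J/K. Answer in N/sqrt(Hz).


Step 1: Compute 4 * k_B * T * b
= 4 * 1.38e-23 * 341 * 9.7e-06
= 1.8259e-25 N^2/Hz
Step 2: F_noise = sqrt(1.8259e-25)
F_noise = 4.27e-13 N/sqrt(Hz)


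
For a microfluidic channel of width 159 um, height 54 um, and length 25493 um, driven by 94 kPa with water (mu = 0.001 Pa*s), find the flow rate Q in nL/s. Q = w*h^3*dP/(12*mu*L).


Step 1: Convert all dimensions to SI (meters).
w = 159e-6 m, h = 54e-6 m, L = 25493e-6 m, dP = 94e3 Pa
Step 2: Q = w * h^3 * dP / (12 * mu * L)
Q = 159e-6 * (54e-6)^3 * 94e3 / (12 * 0.001 * 25493e-6) = 7.69314761e-09 m^3/s
Step 3: Convert Q from m^3/s to nL/s (1 m^3 = 1e12 nL, so multiply by 1e12).
Q = 7693.148 nL/s


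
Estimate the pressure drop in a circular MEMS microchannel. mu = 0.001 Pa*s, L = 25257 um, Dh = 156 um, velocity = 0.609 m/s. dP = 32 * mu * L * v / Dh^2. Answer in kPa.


Step 1: Convert to SI: L = 25257e-6 m, Dh = 156e-6 m
Step 2: dP = 32 * 0.001 * 25257e-6 * 0.609 / (156e-6)^2
Step 3: dP = 20225.53 Pa
Step 4: Convert to kPa: dP = 20.23 kPa


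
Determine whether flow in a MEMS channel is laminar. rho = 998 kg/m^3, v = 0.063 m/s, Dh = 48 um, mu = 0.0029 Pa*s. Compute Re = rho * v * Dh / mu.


Step 1: Convert Dh to meters: Dh = 48e-6 m
Step 2: Re = rho * v * Dh / mu
Re = 998 * 0.063 * 48e-6 / 0.0029
Re = 1.041
Since Re = 1.041 is below ~2300, the flow is laminar.


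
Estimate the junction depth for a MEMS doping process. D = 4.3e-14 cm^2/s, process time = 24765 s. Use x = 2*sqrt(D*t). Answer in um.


Step 1: Compute D*t = 4.3e-14 * 24765 = 1.064895e-09 cm^2
Step 2: sqrt(D*t) = 3.2633e-05 cm
Step 3: x = 2 * 3.2633e-05 cm = 6.5266e-05 cm
Step 4: Convert to um (1 cm = 1e4 um): x = 0.653 um


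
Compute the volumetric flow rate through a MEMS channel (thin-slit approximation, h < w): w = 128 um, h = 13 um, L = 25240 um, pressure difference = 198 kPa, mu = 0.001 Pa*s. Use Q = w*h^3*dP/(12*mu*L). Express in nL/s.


Step 1: Convert all dimensions to SI (meters).
w = 128e-6 m, h = 13e-6 m, L = 25240e-6 m, dP = 198e3 Pa
Step 2: Q = w * h^3 * dP / (12 * mu * L)
Q = 128e-6 * (13e-6)^3 * 198e3 / (12 * 0.001 * 25240e-6) = 1.8383772e-10 m^3/s
Step 3: Convert Q from m^3/s to nL/s (1 m^3 = 1e12 nL, so multiply by 1e12).
Q = 183.838 nL/s


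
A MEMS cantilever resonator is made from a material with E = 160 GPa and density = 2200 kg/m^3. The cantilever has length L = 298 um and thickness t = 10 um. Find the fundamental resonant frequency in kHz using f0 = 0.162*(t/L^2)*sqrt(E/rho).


Step 1: Convert units to SI.
t_SI = 10e-6 m, L_SI = 298e-6 m
Step 2: Calculate sqrt(E/rho).
sqrt(160e9 / 2200) = 8528.03 m/s
Step 3: Compute f0.
f0 = 0.162 * 10e-6 / (298e-6)^2 * 8528.03 = 155571.9 Hz = 155.57 kHz


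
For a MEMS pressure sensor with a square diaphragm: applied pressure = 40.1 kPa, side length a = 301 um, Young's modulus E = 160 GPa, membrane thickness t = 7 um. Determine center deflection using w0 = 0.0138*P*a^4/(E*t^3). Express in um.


Step 1: Convert pressure to compatible units (E is in GPa, so P in GPa).
P = 40.1 kPa = 40.1e-6 GPa
Step 2: Compute numerator: 0.0138 * P * a^4.
a^4 = 301^4 = 8208541201
numerator = 0.0138 * 40.1e-6 * 8208541201 = 4.5424e+03
Step 3: Compute denominator: E * t^3 = 160 * 7^3 = 54880
Step 4: w0 = numerator / denominator = 4.5424e+03 / 54880 = 0.0828 um


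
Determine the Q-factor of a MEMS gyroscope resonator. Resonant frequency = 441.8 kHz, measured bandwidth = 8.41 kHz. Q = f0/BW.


Step 1: Q = f0 / bandwidth
Step 2: Q = 441.8 / 8.41
Q = 52.5


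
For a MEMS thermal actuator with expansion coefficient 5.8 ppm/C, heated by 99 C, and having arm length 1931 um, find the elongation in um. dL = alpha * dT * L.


Step 1: Convert CTE: alpha = 5.8 ppm/C = 5.8e-6 /C
Step 2: dL = 5.8e-6 * 99 * 1931
dL = 1.1088 um


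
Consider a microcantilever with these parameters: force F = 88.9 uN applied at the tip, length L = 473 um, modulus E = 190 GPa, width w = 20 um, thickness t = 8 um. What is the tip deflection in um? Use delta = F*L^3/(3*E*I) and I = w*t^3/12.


Step 1: Calculate the second moment of area.
I = w * t^3 / 12 = 20 * 8^3 / 12 = 853.3333 um^4
Step 2: Convert E to consistent units (1 GPa = 1000 uN/um^2).
E = 190 GPa = 190000 uN/um^2
Step 3: Calculate tip deflection.
delta = F * L^3 / (3 * E * I)
delta = 88.9 * 473^3 / (3 * 190000 * 853.3333)
delta = 19.3416 um


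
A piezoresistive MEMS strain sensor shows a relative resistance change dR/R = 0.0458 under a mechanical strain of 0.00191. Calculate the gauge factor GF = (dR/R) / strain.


Step 1: Identify values.
dR/R = 0.0458, strain = 0.00191
Step 2: GF = (dR/R) / strain = 0.0458 / 0.00191
GF = 24.0


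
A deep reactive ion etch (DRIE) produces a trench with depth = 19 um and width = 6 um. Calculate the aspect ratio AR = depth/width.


Step 1: AR = depth / width
Step 2: AR = 19 / 6
AR = 3.2


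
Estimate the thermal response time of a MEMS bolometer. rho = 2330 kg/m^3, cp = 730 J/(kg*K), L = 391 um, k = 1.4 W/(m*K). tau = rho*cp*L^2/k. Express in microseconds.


Step 1: Convert L to m: L = 391e-6 m
Step 2: L^2 = (391e-6)^2 = 1.52881e-07 m^2
Step 3: tau = 2330 * 730 * 1.52881e-07 / 1.4 = 1.8573949493e-01 s
Step 4: Convert to microseconds (multiply by 1e6).
tau = 185739.495 us


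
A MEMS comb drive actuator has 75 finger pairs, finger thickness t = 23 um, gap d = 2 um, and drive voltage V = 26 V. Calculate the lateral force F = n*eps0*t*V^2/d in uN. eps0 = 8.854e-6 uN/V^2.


Step 1: Parameters: n=75, eps0=8.854e-6 uN/V^2, t=23 um, V=26 V, d=2 um
Step 2: V^2 = 676
Step 3: F = 75 * 8.854e-6 * 23 * 676 / 2
F = 5.162 uN


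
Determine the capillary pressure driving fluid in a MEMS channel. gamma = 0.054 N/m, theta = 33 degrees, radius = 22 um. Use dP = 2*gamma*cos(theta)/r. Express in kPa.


Step 1: cos(33 deg) = 0.8387
Step 2: Convert r to m: r = 22e-6 m
Step 3: dP = 2 * 0.054 * 0.8387 / 22e-6 = 4117.3 Pa
Step 4: Convert Pa to kPa (divide by 1000).
dP = 4.12 kPa


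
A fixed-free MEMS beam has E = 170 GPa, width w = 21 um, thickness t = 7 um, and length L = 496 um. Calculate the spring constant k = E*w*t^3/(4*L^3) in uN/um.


Step 1: Convert E to consistent units (1 GPa = 1000 uN/um^2).
E = 170 GPa = 170000 uN/um^2
Step 2: Compute t^3 = 7^3 = 343
Step 3: Compute L^3 = 496^3 = 122023936
Step 4: k = 170000 * 21 * 343 / (4 * 122023936)
k = 2.5087 uN/um


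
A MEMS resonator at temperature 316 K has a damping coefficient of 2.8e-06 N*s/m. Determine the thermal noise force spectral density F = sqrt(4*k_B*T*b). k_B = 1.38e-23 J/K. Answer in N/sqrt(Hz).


Step 1: Compute 4 * k_B * T * b
= 4 * 1.38e-23 * 316 * 2.8e-06
= 4.8841e-26 N^2/Hz
Step 2: F_noise = sqrt(4.8841e-26)
F_noise = 2.21e-13 N/sqrt(Hz)


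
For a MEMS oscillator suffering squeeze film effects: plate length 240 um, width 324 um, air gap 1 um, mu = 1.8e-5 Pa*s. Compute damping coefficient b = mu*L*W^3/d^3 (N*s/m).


Step 1: Convert to SI.
L = 240e-6 m, W = 324e-6 m, d = 1e-6 m
Step 2: W^3 = (324e-6)^3 = 3.40e-11 m^3
Step 3: d^3 = (1e-6)^3 = 1.00e-18 m^3
Step 4: b = 1.8e-5 * 240e-6 * 3.40e-11 / 1.00e-18
b = 1.47e-01 N*s/m


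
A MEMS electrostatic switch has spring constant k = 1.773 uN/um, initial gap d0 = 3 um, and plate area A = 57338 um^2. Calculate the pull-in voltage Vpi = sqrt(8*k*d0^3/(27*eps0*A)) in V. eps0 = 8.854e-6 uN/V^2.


Step 1: Compute numerator: 8 * k * d0^3 = 8 * 1.773 * 3^3 = 382.968
Step 2: Compute denominator: 27 * eps0 * A = 27 * 8.854e-6 * 57338 = 13.707108
Step 3: Vpi = sqrt(382.968 / 13.707108)
Vpi = 5.29 V


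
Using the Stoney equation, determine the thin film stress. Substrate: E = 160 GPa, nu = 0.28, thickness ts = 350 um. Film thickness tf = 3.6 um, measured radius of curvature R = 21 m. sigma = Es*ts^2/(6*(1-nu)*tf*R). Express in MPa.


Step 1: Compute numerator: Es * ts^2 = 160 * 350^2 = 19600000 (GPa*um^2)
Step 2: Compute denominator (R in um): 6*(1-nu)*tf*R = 6*0.72*3.6*21e6 = 326592000.0 (um^2)
Step 3: sigma (GPa) = 19600000 / 326592000.0 = 6.0014e-02 GPa
Step 4: Convert to MPa (x1000): sigma = 60.0 MPa


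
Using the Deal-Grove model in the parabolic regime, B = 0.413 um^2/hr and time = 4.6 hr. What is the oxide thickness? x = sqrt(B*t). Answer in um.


Step 1: Compute B*t = 0.413 * 4.6 = 1.8998
Step 2: x = sqrt(1.8998)
x = 1.378 um


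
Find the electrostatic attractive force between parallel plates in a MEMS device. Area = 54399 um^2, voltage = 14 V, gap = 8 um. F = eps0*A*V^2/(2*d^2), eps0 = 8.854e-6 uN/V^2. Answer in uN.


Step 1: Identify parameters.
eps0 = 8.854e-6 uN/V^2, A = 54399 um^2, V = 14 V, d = 8 um
Step 2: Compute V^2 = 14^2 = 196
Step 3: Compute d^2 = 8^2 = 64
Step 4: F = 0.5 * 8.854e-6 * 54399 * 196 / 64
F = 0.738 uN


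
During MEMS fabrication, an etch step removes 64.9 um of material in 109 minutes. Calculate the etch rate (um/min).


Step 1: Etch rate = depth / time
Step 2: rate = 64.9 / 109
rate = 0.595 um/min


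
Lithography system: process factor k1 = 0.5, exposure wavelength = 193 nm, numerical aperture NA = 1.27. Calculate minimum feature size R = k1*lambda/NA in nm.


Step 1: Identify values: k1 = 0.5, lambda = 193 nm, NA = 1.27
Step 2: R = k1 * lambda / NA
R = 0.5 * 193 / 1.27
R = 76.0 nm


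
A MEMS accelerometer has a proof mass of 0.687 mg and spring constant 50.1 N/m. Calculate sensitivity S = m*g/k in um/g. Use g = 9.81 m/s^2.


Step 1: Convert mass: m = 0.687 mg = 6.87e-07 kg
Step 2: S = m * g / k = 6.87e-07 * 9.81 / 50.1
Step 3: S = 1.35e-07 m/g
Step 4: Convert to um/g: S = 0.135 um/g


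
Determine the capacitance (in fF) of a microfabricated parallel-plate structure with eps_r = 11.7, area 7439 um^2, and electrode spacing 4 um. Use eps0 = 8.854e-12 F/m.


Step 1: Convert area to m^2: A = 7439e-12 m^2
Step 2: Convert gap to m: d = 4e-6 m
Step 3: C = eps0 * eps_r * A / d
C = 8.854e-12 * 11.7 * 7439e-12 / 4e-6
Step 4: Convert to fF (multiply by 1e15).
C = 192.65 fF


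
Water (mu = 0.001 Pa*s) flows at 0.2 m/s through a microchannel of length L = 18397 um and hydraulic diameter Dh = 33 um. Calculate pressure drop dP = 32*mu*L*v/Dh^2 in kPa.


Step 1: Convert to SI: L = 18397e-6 m, Dh = 33e-6 m
Step 2: dP = 32 * 0.001 * 18397e-6 * 0.2 / (33e-6)^2
Step 3: dP = 108118.27 Pa
Step 4: Convert to kPa: dP = 108.12 kPa


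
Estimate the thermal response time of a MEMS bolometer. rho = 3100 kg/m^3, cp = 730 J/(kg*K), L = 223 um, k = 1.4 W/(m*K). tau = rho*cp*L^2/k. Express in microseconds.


Step 1: Convert L to m: L = 223e-6 m
Step 2: L^2 = (223e-6)^2 = 4.9729e-08 m^2
Step 3: tau = 3100 * 730 * 4.9729e-08 / 1.4 = 8.038337643e-02 s
Step 4: Convert to microseconds (multiply by 1e6).
tau = 80383.376 us


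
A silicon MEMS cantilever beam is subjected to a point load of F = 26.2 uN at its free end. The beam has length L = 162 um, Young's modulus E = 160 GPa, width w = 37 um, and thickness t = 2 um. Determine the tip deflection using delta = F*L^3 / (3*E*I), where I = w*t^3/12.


Step 1: Calculate the second moment of area.
I = w * t^3 / 12 = 37 * 2^3 / 12 = 24.6667 um^4
Step 2: Convert E to consistent units (1 GPa = 1000 uN/um^2).
E = 160 GPa = 160000 uN/um^2
Step 3: Calculate tip deflection.
delta = F * L^3 / (3 * E * I)
delta = 26.2 * 162^3 / (3 * 160000 * 24.6667)
delta = 9.4079 um


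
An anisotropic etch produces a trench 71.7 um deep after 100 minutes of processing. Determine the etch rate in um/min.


Step 1: Etch rate = depth / time
Step 2: rate = 71.7 / 100
rate = 0.717 um/min


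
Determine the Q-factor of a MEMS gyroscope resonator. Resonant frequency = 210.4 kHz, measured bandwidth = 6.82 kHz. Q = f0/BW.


Step 1: Q = f0 / bandwidth
Step 2: Q = 210.4 / 6.82
Q = 30.9


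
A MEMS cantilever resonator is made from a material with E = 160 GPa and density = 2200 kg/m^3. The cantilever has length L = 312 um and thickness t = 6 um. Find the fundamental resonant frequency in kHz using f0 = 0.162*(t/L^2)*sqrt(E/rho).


Step 1: Convert units to SI.
t_SI = 6e-6 m, L_SI = 312e-6 m
Step 2: Calculate sqrt(E/rho).
sqrt(160e9 / 2200) = 8528.03 m/s
Step 3: Compute f0.
f0 = 0.162 * 6e-6 / (312e-6)^2 * 8528.03 = 85154.1 Hz = 85.15 kHz


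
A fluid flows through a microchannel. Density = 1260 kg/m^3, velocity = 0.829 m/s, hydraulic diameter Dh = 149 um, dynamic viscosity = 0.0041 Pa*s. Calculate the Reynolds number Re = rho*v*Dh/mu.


Step 1: Convert Dh to meters: Dh = 149e-6 m
Step 2: Re = rho * v * Dh / mu
Re = 1260 * 0.829 * 149e-6 / 0.0041
Re = 37.96


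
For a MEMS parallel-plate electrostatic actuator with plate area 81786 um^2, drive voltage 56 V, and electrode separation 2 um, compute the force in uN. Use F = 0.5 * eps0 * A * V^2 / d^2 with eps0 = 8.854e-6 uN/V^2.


Step 1: Identify parameters.
eps0 = 8.854e-6 uN/V^2, A = 81786 um^2, V = 56 V, d = 2 um
Step 2: Compute V^2 = 56^2 = 3136
Step 3: Compute d^2 = 2^2 = 4
Step 4: F = 0.5 * 8.854e-6 * 81786 * 3136 / 4
F = 283.86 uN


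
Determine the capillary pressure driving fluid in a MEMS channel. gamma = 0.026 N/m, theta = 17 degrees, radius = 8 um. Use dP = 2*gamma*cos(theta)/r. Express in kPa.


Step 1: cos(17 deg) = 0.9563
Step 2: Convert r to m: r = 8e-6 m
Step 3: dP = 2 * 0.026 * 0.9563 / 8e-6 = 6216.0 Pa
Step 4: Convert Pa to kPa (divide by 1000).
dP = 6.22 kPa


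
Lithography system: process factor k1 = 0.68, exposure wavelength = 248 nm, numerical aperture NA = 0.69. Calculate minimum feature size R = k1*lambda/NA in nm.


Step 1: Identify values: k1 = 0.68, lambda = 248 nm, NA = 0.69
Step 2: R = k1 * lambda / NA
R = 0.68 * 248 / 0.69
R = 244.4 nm


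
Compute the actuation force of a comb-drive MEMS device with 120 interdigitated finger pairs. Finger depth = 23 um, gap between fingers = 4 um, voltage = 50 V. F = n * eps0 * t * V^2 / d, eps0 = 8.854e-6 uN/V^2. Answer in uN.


Step 1: Parameters: n=120, eps0=8.854e-6 uN/V^2, t=23 um, V=50 V, d=4 um
Step 2: V^2 = 2500
Step 3: F = 120 * 8.854e-6 * 23 * 2500 / 4
F = 15.273 uN


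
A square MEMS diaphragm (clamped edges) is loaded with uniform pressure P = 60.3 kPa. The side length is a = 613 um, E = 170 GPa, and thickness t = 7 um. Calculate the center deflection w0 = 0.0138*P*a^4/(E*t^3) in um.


Step 1: Convert pressure to compatible units (E is in GPa, so P in GPa).
P = 60.3 kPa = 60.3e-6 GPa
Step 2: Compute numerator: 0.0138 * P * a^4.
a^4 = 613^4 = 141202341361
numerator = 0.0138 * 60.3e-6 * 141202341361 = 1.175001e+05
Step 3: Compute denominator: E * t^3 = 170 * 7^3 = 58310
Step 4: w0 = numerator / denominator = 1.175001e+05 / 58310 = 2.0151 um


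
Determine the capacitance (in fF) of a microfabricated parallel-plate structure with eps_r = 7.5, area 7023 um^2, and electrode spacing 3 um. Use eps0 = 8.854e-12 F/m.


Step 1: Convert area to m^2: A = 7023e-12 m^2
Step 2: Convert gap to m: d = 3e-6 m
Step 3: C = eps0 * eps_r * A / d
C = 8.854e-12 * 7.5 * 7023e-12 / 3e-6
Step 4: Convert to fF (multiply by 1e15).
C = 155.45 fF


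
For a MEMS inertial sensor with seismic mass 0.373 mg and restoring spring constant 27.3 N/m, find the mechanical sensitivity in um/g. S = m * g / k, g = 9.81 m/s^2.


Step 1: Convert mass: m = 0.373 mg = 3.73e-07 kg
Step 2: S = m * g / k = 3.73e-07 * 9.81 / 27.3
Step 3: S = 1.34e-07 m/g
Step 4: Convert to um/g: S = 0.134 um/g


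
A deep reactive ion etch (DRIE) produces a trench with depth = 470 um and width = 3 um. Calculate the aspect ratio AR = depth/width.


Step 1: AR = depth / width
Step 2: AR = 470 / 3
AR = 156.7


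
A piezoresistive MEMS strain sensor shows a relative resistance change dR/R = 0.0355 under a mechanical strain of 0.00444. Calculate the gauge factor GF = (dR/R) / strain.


Step 1: Identify values.
dR/R = 0.0355, strain = 0.00444
Step 2: GF = (dR/R) / strain = 0.0355 / 0.00444
GF = 8.0


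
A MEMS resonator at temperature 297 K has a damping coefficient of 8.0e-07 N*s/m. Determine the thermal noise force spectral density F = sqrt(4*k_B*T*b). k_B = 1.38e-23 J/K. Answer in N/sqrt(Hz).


Step 1: Compute 4 * k_B * T * b
= 4 * 1.38e-23 * 297 * 8.0e-07
= 1.3116e-26 N^2/Hz
Step 2: F_noise = sqrt(1.3116e-26)
F_noise = 1.15e-13 N/sqrt(Hz)


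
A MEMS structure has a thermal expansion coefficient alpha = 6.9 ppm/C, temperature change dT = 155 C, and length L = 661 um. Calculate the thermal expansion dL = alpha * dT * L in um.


Step 1: Convert CTE: alpha = 6.9 ppm/C = 6.9e-6 /C
Step 2: dL = 6.9e-6 * 155 * 661
dL = 0.7069 um


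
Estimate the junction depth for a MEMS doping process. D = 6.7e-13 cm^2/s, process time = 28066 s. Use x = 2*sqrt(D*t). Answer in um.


Step 1: Compute D*t = 6.7e-13 * 28066 = 1.880422e-08 cm^2
Step 2: sqrt(D*t) = 1.37128e-04 cm
Step 3: x = 2 * 1.37128e-04 cm = 2.74256e-04 cm
Step 4: Convert to um (1 cm = 1e4 um): x = 2.743 um


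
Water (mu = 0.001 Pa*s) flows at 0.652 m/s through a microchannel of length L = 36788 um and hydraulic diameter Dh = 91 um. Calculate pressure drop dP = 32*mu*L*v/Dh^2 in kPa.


Step 1: Convert to SI: L = 36788e-6 m, Dh = 91e-6 m
Step 2: dP = 32 * 0.001 * 36788e-6 * 0.652 / (91e-6)^2
Step 3: dP = 92687.46 Pa
Step 4: Convert to kPa: dP = 92.69 kPa


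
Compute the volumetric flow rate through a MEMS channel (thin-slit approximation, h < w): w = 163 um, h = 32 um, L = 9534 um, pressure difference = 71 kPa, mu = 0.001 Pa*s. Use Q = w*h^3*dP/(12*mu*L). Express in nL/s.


Step 1: Convert all dimensions to SI (meters).
w = 163e-6 m, h = 32e-6 m, L = 9534e-6 m, dP = 71e3 Pa
Step 2: Q = w * h^3 * dP / (12 * mu * L)
Q = 163e-6 * (32e-6)^3 * 71e3 / (12 * 0.001 * 9534e-6) = 3.31466387e-09 m^3/s
Step 3: Convert Q from m^3/s to nL/s (1 m^3 = 1e12 nL, so multiply by 1e12).
Q = 3314.664 nL/s


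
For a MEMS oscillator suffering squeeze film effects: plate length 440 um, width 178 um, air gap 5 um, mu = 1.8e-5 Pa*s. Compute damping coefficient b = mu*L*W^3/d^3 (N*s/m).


Step 1: Convert to SI.
L = 440e-6 m, W = 178e-6 m, d = 5e-6 m
Step 2: W^3 = (178e-6)^3 = 5.64e-12 m^3
Step 3: d^3 = (5e-6)^3 = 1.25e-16 m^3
Step 4: b = 1.8e-5 * 440e-6 * 5.64e-12 / 1.25e-16
b = 3.57e-04 N*s/m


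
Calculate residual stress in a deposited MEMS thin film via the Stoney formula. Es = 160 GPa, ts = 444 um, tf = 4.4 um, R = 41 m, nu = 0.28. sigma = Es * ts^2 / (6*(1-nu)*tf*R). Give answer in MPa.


Step 1: Compute numerator: Es * ts^2 = 160 * 444^2 = 31541760 (GPa*um^2)
Step 2: Compute denominator (R in um): 6*(1-nu)*tf*R = 6*0.72*4.4*41e6 = 779328000.0 (um^2)
Step 3: sigma (GPa) = 31541760 / 779328000.0 = 4.0473e-02 GPa
Step 4: Convert to MPa (x1000): sigma = 40.5 MPa


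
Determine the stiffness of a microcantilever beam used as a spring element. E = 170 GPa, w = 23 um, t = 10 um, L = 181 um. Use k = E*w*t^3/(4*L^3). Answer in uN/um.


Step 1: Convert E to consistent units (1 GPa = 1000 uN/um^2).
E = 170 GPa = 170000 uN/um^2
Step 2: Compute t^3 = 10^3 = 1000
Step 3: Compute L^3 = 181^3 = 5929741
Step 4: k = 170000 * 23 * 1000 / (4 * 5929741)
k = 164.847 uN/um


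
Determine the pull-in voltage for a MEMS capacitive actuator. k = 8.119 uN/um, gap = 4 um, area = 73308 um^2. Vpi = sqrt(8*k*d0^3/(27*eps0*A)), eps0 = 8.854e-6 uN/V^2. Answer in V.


Step 1: Compute numerator: 8 * k * d0^3 = 8 * 8.119 * 4^3 = 4156.928
Step 2: Compute denominator: 27 * eps0 * A = 27 * 8.854e-6 * 73308 = 17.524864
Step 3: Vpi = sqrt(4156.928 / 17.524864)
Vpi = 15.4 V


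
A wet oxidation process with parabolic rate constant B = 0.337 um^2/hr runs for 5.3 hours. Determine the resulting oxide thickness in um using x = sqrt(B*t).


Step 1: Compute B*t = 0.337 * 5.3 = 1.7861
Step 2: x = sqrt(1.7861)
x = 1.336 um


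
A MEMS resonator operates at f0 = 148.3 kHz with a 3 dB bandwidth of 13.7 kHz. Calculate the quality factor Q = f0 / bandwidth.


Step 1: Q = f0 / bandwidth
Step 2: Q = 148.3 / 13.7
Q = 10.8


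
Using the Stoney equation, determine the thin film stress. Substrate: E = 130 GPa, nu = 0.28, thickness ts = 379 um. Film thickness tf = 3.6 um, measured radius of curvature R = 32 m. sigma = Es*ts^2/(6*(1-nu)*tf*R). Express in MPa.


Step 1: Compute numerator: Es * ts^2 = 130 * 379^2 = 18673330 (GPa*um^2)
Step 2: Compute denominator (R in um): 6*(1-nu)*tf*R = 6*0.72*3.6*32e6 = 497664000.0 (um^2)
Step 3: sigma (GPa) = 18673330 / 497664000.0 = 3.7522e-02 GPa
Step 4: Convert to MPa (x1000): sigma = 37.5 MPa


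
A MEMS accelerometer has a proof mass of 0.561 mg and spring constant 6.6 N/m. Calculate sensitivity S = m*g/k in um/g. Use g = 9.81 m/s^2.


Step 1: Convert mass: m = 0.561 mg = 5.61e-07 kg
Step 2: S = m * g / k = 5.61e-07 * 9.81 / 6.6
Step 3: S = 8.34e-07 m/g
Step 4: Convert to um/g: S = 0.834 um/g


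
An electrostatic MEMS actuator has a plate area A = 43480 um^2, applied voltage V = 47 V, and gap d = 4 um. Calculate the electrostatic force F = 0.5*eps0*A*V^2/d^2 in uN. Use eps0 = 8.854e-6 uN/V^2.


Step 1: Identify parameters.
eps0 = 8.854e-6 uN/V^2, A = 43480 um^2, V = 47 V, d = 4 um
Step 2: Compute V^2 = 47^2 = 2209
Step 3: Compute d^2 = 4^2 = 16
Step 4: F = 0.5 * 8.854e-6 * 43480 * 2209 / 16
F = 26.575 uN


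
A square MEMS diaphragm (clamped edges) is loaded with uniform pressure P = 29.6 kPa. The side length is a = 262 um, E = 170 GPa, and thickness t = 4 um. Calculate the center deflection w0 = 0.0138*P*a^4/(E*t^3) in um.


Step 1: Convert pressure to compatible units (E is in GPa, so P in GPa).
P = 29.6 kPa = 29.6e-6 GPa
Step 2: Compute numerator: 0.0138 * P * a^4.
a^4 = 262^4 = 4711998736
numerator = 0.0138 * 29.6e-6 * 4711998736 = 1.92476e+03
Step 3: Compute denominator: E * t^3 = 170 * 4^3 = 10880
Step 4: w0 = numerator / denominator = 1.92476e+03 / 10880 = 0.1769 um


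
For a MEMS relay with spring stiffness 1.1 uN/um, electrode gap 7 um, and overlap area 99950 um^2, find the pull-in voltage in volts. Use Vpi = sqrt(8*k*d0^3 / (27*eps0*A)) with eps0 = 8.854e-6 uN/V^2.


Step 1: Compute numerator: 8 * k * d0^3 = 8 * 1.1 * 7^3 = 3018.4
Step 2: Compute denominator: 27 * eps0 * A = 27 * 8.854e-6 * 99950 = 23.893847
Step 3: Vpi = sqrt(3018.4 / 23.893847)
Vpi = 11.24 V


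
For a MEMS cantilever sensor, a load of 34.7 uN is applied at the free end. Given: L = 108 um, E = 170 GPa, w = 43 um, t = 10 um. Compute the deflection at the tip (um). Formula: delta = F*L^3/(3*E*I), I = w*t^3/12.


Step 1: Calculate the second moment of area.
I = w * t^3 / 12 = 43 * 10^3 / 12 = 3583.3333 um^4
Step 2: Convert E to consistent units (1 GPa = 1000 uN/um^2).
E = 170 GPa = 170000 uN/um^2
Step 3: Calculate tip deflection.
delta = F * L^3 / (3 * E * I)
delta = 34.7 * 108^3 / (3 * 170000 * 3583.3333)
delta = 0.0239 um


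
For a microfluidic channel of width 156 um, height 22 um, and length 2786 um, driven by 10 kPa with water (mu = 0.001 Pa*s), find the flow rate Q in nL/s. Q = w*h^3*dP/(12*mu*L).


Step 1: Convert all dimensions to SI (meters).
w = 156e-6 m, h = 22e-6 m, L = 2786e-6 m, dP = 10e3 Pa
Step 2: Q = w * h^3 * dP / (12 * mu * L)
Q = 156e-6 * (22e-6)^3 * 10e3 / (12 * 0.001 * 2786e-6) = 4.9685571e-10 m^3/s
Step 3: Convert Q from m^3/s to nL/s (1 m^3 = 1e12 nL, so multiply by 1e12).
Q = 496.856 nL/s


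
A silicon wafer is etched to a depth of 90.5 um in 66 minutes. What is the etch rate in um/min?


Step 1: Etch rate = depth / time
Step 2: rate = 90.5 / 66
rate = 1.371 um/min


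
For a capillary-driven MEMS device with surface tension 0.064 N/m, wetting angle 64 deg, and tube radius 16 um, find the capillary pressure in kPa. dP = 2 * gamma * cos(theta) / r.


Step 1: cos(64 deg) = 0.4384
Step 2: Convert r to m: r = 16e-6 m
Step 3: dP = 2 * 0.064 * 0.4384 / 16e-6 = 3507.2 Pa
Step 4: Convert Pa to kPa (divide by 1000).
dP = 3.51 kPa


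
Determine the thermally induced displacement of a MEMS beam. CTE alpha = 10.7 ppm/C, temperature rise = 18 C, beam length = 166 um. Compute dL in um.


Step 1: Convert CTE: alpha = 10.7 ppm/C = 10.7e-6 /C
Step 2: dL = 10.7e-6 * 18 * 166
dL = 0.032 um


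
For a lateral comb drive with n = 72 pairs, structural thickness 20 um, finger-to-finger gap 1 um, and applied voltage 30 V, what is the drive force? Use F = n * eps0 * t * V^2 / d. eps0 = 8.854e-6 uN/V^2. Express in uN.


Step 1: Parameters: n=72, eps0=8.854e-6 uN/V^2, t=20 um, V=30 V, d=1 um
Step 2: V^2 = 900
Step 3: F = 72 * 8.854e-6 * 20 * 900 / 1
F = 11.475 uN


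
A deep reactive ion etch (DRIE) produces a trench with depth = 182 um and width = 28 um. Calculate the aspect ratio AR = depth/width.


Step 1: AR = depth / width
Step 2: AR = 182 / 28
AR = 6.5


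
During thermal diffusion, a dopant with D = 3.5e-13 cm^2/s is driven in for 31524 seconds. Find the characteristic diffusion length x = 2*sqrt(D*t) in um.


Step 1: Compute D*t = 3.5e-13 * 31524 = 1.10334e-08 cm^2
Step 2: sqrt(D*t) = 1.0504e-04 cm
Step 3: x = 2 * 1.0504e-04 cm = 2.1008e-04 cm
Step 4: Convert to um (1 cm = 1e4 um): x = 2.101 um


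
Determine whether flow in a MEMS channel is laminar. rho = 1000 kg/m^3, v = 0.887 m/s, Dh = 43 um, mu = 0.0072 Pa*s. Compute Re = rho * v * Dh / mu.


Step 1: Convert Dh to meters: Dh = 43e-6 m
Step 2: Re = rho * v * Dh / mu
Re = 1000 * 0.887 * 43e-6 / 0.0072
Re = 5.297
Since Re = 5.297 is below ~2300, the flow is laminar.


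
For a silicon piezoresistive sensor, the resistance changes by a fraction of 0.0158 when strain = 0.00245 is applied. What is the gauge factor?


Step 1: Identify values.
dR/R = 0.0158, strain = 0.00245
Step 2: GF = (dR/R) / strain = 0.0158 / 0.00245
GF = 6.4


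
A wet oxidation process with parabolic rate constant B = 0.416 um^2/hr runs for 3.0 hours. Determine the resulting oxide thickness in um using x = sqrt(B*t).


Step 1: Compute B*t = 0.416 * 3.0 = 1.248
Step 2: x = sqrt(1.248)
x = 1.117 um


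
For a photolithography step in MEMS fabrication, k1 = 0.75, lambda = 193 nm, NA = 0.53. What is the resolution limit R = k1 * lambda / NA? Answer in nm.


Step 1: Identify values: k1 = 0.75, lambda = 193 nm, NA = 0.53
Step 2: R = k1 * lambda / NA
R = 0.75 * 193 / 0.53
R = 273.1 nm


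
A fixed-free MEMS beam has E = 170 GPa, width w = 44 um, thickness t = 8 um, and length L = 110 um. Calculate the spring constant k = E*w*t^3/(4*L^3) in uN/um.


Step 1: Convert E to consistent units (1 GPa = 1000 uN/um^2).
E = 170 GPa = 170000 uN/um^2
Step 2: Compute t^3 = 8^3 = 512
Step 3: Compute L^3 = 110^3 = 1331000
Step 4: k = 170000 * 44 * 512 / (4 * 1331000)
k = 719.3388 uN/um


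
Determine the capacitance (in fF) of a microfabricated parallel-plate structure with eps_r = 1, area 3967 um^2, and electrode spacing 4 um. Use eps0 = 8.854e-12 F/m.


Step 1: Convert area to m^2: A = 3967e-12 m^2
Step 2: Convert gap to m: d = 4e-6 m
Step 3: C = eps0 * eps_r * A / d
C = 8.854e-12 * 1 * 3967e-12 / 4e-6
Step 4: Convert to fF (multiply by 1e15).
C = 8.78 fF


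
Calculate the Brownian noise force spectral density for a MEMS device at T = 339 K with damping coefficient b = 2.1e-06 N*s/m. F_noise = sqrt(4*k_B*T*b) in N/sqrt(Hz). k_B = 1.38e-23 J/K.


Step 1: Compute 4 * k_B * T * b
= 4 * 1.38e-23 * 339 * 2.1e-06
= 3.9297e-26 N^2/Hz
Step 2: F_noise = sqrt(3.9297e-26)
F_noise = 1.98e-13 N/sqrt(Hz)


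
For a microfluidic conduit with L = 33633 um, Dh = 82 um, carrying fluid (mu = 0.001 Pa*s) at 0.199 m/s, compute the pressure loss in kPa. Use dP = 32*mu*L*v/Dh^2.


Step 1: Convert to SI: L = 33633e-6 m, Dh = 82e-6 m
Step 2: dP = 32 * 0.001 * 33633e-6 * 0.199 / (82e-6)^2
Step 3: dP = 31852.31 Pa
Step 4: Convert to kPa: dP = 31.85 kPa


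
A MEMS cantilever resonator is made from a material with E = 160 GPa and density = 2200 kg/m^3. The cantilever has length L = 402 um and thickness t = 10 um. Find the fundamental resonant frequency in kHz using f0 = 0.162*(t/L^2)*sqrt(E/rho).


Step 1: Convert units to SI.
t_SI = 10e-6 m, L_SI = 402e-6 m
Step 2: Calculate sqrt(E/rho).
sqrt(160e9 / 2200) = 8528.03 m/s
Step 3: Compute f0.
f0 = 0.162 * 10e-6 / (402e-6)^2 * 8528.03 = 85489.3 Hz = 85.49 kHz


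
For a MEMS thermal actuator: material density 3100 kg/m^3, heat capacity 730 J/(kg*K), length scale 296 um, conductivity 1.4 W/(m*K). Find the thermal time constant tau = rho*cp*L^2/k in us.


Step 1: Convert L to m: L = 296e-6 m
Step 2: L^2 = (296e-6)^2 = 8.7616e-08 m^2
Step 3: tau = 3100 * 730 * 8.7616e-08 / 1.4 = 1.4162500571e-01 s
Step 4: Convert to microseconds (multiply by 1e6).
tau = 141625.006 us


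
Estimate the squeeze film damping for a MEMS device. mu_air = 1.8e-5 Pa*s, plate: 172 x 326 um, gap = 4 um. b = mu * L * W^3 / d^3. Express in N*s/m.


Step 1: Convert to SI.
L = 172e-6 m, W = 326e-6 m, d = 4e-6 m
Step 2: W^3 = (326e-6)^3 = 3.46e-11 m^3
Step 3: d^3 = (4e-6)^3 = 6.40e-17 m^3
Step 4: b = 1.8e-5 * 172e-6 * 3.46e-11 / 6.40e-17
b = 1.68e-03 N*s/m


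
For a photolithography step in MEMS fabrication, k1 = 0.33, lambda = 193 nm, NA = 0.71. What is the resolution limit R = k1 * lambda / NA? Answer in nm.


Step 1: Identify values: k1 = 0.33, lambda = 193 nm, NA = 0.71
Step 2: R = k1 * lambda / NA
R = 0.33 * 193 / 0.71
R = 89.7 nm


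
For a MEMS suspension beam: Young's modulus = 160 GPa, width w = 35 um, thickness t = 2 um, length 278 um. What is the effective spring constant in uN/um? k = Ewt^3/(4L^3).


Step 1: Convert E to consistent units (1 GPa = 1000 uN/um^2).
E = 160 GPa = 160000 uN/um^2
Step 2: Compute t^3 = 2^3 = 8
Step 3: Compute L^3 = 278^3 = 21484952
Step 4: k = 160000 * 35 * 8 / (4 * 21484952)
k = 0.5213 uN/um


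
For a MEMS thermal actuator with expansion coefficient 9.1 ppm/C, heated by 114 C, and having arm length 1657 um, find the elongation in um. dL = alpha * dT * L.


Step 1: Convert CTE: alpha = 9.1 ppm/C = 9.1e-6 /C
Step 2: dL = 9.1e-6 * 114 * 1657
dL = 1.719 um


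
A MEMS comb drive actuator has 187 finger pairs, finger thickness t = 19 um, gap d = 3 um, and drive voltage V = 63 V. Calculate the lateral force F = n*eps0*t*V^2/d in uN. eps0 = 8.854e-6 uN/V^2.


Step 1: Parameters: n=187, eps0=8.854e-6 uN/V^2, t=19 um, V=63 V, d=3 um
Step 2: V^2 = 3969
Step 3: F = 187 * 8.854e-6 * 19 * 3969 / 3
F = 41.619 uN


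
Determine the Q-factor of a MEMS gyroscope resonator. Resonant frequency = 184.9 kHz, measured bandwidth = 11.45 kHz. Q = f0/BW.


Step 1: Q = f0 / bandwidth
Step 2: Q = 184.9 / 11.45
Q = 16.1


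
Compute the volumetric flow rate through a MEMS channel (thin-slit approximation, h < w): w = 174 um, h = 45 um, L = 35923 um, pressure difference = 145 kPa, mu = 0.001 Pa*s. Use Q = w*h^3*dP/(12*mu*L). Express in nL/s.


Step 1: Convert all dimensions to SI (meters).
w = 174e-6 m, h = 45e-6 m, L = 35923e-6 m, dP = 145e3 Pa
Step 2: Q = w * h^3 * dP / (12 * mu * L)
Q = 174e-6 * (45e-6)^3 * 145e3 / (12 * 0.001 * 35923e-6) = 5.33336059e-09 m^3/s
Step 3: Convert Q from m^3/s to nL/s (1 m^3 = 1e12 nL, so multiply by 1e12).
Q = 5333.361 nL/s


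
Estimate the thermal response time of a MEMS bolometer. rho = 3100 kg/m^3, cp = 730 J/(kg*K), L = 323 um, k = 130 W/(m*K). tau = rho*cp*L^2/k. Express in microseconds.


Step 1: Convert L to m: L = 323e-6 m
Step 2: L^2 = (323e-6)^2 = 1.04329e-07 m^2
Step 3: tau = 3100 * 730 * 1.04329e-07 / 130 = 1.81612713e-03 s
Step 4: Convert to microseconds (multiply by 1e6).
tau = 1816.127 us


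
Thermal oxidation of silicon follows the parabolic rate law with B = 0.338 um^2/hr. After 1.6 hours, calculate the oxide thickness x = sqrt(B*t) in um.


Step 1: Compute B*t = 0.338 * 1.6 = 0.5408
Step 2: x = sqrt(0.5408)
x = 0.735 um


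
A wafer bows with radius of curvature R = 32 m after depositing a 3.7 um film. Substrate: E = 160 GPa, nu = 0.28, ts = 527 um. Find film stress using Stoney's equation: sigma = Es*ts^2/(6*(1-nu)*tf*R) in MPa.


Step 1: Compute numerator: Es * ts^2 = 160 * 527^2 = 44436640 (GPa*um^2)
Step 2: Compute denominator (R in um): 6*(1-nu)*tf*R = 6*0.72*3.7*32e6 = 511488000.0 (um^2)
Step 3: sigma (GPa) = 44436640 / 511488000.0 = 8.6877e-02 GPa
Step 4: Convert to MPa (x1000): sigma = 86.9 MPa


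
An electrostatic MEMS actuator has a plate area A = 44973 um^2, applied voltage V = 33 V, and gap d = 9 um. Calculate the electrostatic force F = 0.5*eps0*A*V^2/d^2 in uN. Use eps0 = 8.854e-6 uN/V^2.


Step 1: Identify parameters.
eps0 = 8.854e-6 uN/V^2, A = 44973 um^2, V = 33 V, d = 9 um
Step 2: Compute V^2 = 33^2 = 1089
Step 3: Compute d^2 = 9^2 = 81
Step 4: F = 0.5 * 8.854e-6 * 44973 * 1089 / 81
F = 2.677 uN


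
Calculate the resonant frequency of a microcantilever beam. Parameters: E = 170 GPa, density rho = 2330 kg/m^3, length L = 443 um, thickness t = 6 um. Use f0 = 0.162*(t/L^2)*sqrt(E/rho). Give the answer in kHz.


Step 1: Convert units to SI.
t_SI = 6e-6 m, L_SI = 443e-6 m
Step 2: Calculate sqrt(E/rho).
sqrt(170e9 / 2330) = 8541.74 m/s
Step 3: Compute f0.
f0 = 0.162 * 6e-6 / (443e-6)^2 * 8541.74 = 42306.3 Hz = 42.31 kHz


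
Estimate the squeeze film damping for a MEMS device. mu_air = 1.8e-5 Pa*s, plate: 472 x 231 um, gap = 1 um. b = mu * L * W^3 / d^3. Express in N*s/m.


Step 1: Convert to SI.
L = 472e-6 m, W = 231e-6 m, d = 1e-6 m
Step 2: W^3 = (231e-6)^3 = 1.23e-11 m^3
Step 3: d^3 = (1e-6)^3 = 1.00e-18 m^3
Step 4: b = 1.8e-5 * 472e-6 * 1.23e-11 / 1.00e-18
b = 1.05e-01 N*s/m


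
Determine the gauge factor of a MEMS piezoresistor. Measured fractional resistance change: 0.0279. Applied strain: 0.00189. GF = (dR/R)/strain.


Step 1: Identify values.
dR/R = 0.0279, strain = 0.00189
Step 2: GF = (dR/R) / strain = 0.0279 / 0.00189
GF = 14.8


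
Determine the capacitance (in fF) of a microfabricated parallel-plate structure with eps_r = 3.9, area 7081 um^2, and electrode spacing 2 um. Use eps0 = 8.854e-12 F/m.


Step 1: Convert area to m^2: A = 7081e-12 m^2
Step 2: Convert gap to m: d = 2e-6 m
Step 3: C = eps0 * eps_r * A / d
C = 8.854e-12 * 3.9 * 7081e-12 / 2e-6
Step 4: Convert to fF (multiply by 1e15).
C = 122.26 fF


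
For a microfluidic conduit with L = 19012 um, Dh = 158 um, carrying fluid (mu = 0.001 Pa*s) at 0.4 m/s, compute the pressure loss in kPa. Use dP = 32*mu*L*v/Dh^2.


Step 1: Convert to SI: L = 19012e-6 m, Dh = 158e-6 m
Step 2: dP = 32 * 0.001 * 19012e-6 * 0.4 / (158e-6)^2
Step 3: dP = 9748.18 Pa
Step 4: Convert to kPa: dP = 9.75 kPa


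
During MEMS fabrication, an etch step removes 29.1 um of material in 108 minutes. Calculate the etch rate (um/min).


Step 1: Etch rate = depth / time
Step 2: rate = 29.1 / 108
rate = 0.269 um/min


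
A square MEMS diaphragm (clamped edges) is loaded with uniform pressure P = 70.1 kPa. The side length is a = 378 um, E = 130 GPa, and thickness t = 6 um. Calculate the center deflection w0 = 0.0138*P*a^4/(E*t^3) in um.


Step 1: Convert pressure to compatible units (E is in GPa, so P in GPa).
P = 70.1 kPa = 70.1e-6 GPa
Step 2: Compute numerator: 0.0138 * P * a^4.
a^4 = 378^4 = 20415837456
numerator = 0.0138 * 70.1e-6 * 20415837456 = 1.97499e+04
Step 3: Compute denominator: E * t^3 = 130 * 6^3 = 28080
Step 4: w0 = numerator / denominator = 1.97499e+04 / 28080 = 0.7033 um


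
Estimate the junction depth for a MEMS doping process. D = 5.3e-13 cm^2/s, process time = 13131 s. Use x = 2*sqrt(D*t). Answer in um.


Step 1: Compute D*t = 5.3e-13 * 13131 = 6.95943e-09 cm^2
Step 2: sqrt(D*t) = 8.34232e-05 cm
Step 3: x = 2 * 8.34232e-05 cm = 1.668464e-04 cm
Step 4: Convert to um (1 cm = 1e4 um): x = 1.668 um


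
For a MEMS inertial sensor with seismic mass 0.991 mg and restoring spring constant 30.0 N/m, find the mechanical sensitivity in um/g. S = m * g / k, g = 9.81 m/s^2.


Step 1: Convert mass: m = 0.991 mg = 9.91e-07 kg
Step 2: S = m * g / k = 9.91e-07 * 9.81 / 30.0
Step 3: S = 3.24e-07 m/g
Step 4: Convert to um/g: S = 0.324 um/g


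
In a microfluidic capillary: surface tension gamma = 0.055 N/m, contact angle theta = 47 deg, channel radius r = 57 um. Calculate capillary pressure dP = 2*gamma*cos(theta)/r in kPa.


Step 1: cos(47 deg) = 0.682
Step 2: Convert r to m: r = 57e-6 m
Step 3: dP = 2 * 0.055 * 0.682 / 57e-6 = 1316.1 Pa
Step 4: Convert Pa to kPa (divide by 1000).
dP = 1.32 kPa


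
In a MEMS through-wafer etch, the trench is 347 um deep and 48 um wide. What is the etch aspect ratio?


Step 1: AR = depth / width
Step 2: AR = 347 / 48
AR = 7.2


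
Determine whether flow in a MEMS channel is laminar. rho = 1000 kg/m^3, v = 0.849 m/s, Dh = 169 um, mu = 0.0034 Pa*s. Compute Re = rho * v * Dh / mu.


Step 1: Convert Dh to meters: Dh = 169e-6 m
Step 2: Re = rho * v * Dh / mu
Re = 1000 * 0.849 * 169e-6 / 0.0034
Re = 42.2
Since Re = 42.2 is below ~2300, the flow is laminar.


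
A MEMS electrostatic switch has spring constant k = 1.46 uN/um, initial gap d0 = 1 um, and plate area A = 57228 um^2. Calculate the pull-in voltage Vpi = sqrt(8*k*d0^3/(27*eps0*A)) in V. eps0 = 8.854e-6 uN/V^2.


Step 1: Compute numerator: 8 * k * d0^3 = 8 * 1.46 * 1^3 = 11.68
Step 2: Compute denominator: 27 * eps0 * A = 27 * 8.854e-6 * 57228 = 13.680811
Step 3: Vpi = sqrt(11.68 / 13.680811)
Vpi = 0.92 V


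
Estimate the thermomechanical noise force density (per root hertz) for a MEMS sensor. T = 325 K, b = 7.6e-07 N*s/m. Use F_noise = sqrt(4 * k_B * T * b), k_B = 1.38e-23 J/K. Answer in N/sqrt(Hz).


Step 1: Compute 4 * k_B * T * b
= 4 * 1.38e-23 * 325 * 7.6e-07
= 1.3634e-26 N^2/Hz
Step 2: F_noise = sqrt(1.3634e-26)
F_noise = 1.17e-13 N/sqrt(Hz)


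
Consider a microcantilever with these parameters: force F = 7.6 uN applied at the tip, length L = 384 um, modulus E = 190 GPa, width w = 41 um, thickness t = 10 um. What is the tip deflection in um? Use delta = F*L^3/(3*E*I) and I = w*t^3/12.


Step 1: Calculate the second moment of area.
I = w * t^3 / 12 = 41 * 10^3 / 12 = 3416.6667 um^4
Step 2: Convert E to consistent units (1 GPa = 1000 uN/um^2).
E = 190 GPa = 190000 uN/um^2
Step 3: Calculate tip deflection.
delta = F * L^3 / (3 * E * I)
delta = 7.6 * 384^3 / (3 * 190000 * 3416.6667)
delta = 0.221 um


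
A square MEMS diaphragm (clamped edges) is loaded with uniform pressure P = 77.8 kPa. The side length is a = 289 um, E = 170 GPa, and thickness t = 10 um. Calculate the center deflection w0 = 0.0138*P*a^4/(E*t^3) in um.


Step 1: Convert pressure to compatible units (E is in GPa, so P in GPa).
P = 77.8 kPa = 77.8e-6 GPa
Step 2: Compute numerator: 0.0138 * P * a^4.
a^4 = 289^4 = 6975757441
numerator = 0.0138 * 77.8e-6 * 6975757441 = 7.4895e+03
Step 3: Compute denominator: E * t^3 = 170 * 10^3 = 170000
Step 4: w0 = numerator / denominator = 7.4895e+03 / 170000 = 0.0441 um


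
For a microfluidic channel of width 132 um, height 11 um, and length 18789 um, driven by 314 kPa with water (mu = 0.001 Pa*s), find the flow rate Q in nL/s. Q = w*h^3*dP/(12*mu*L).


Step 1: Convert all dimensions to SI (meters).
w = 132e-6 m, h = 11e-6 m, L = 18789e-6 m, dP = 314e3 Pa
Step 2: Q = w * h^3 * dP / (12 * mu * L)
Q = 132e-6 * (11e-6)^3 * 314e3 / (12 * 0.001 * 18789e-6) = 2.4467901e-10 m^3/s
Step 3: Convert Q from m^3/s to nL/s (1 m^3 = 1e12 nL, so multiply by 1e12).
Q = 244.679 nL/s


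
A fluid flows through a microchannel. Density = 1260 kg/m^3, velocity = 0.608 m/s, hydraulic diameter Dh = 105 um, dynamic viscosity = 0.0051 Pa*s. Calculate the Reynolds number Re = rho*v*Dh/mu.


Step 1: Convert Dh to meters: Dh = 105e-6 m
Step 2: Re = rho * v * Dh / mu
Re = 1260 * 0.608 * 105e-6 / 0.0051
Re = 15.772


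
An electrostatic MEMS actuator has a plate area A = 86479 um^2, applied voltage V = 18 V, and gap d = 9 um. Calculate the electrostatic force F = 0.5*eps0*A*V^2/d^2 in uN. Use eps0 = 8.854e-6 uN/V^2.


Step 1: Identify parameters.
eps0 = 8.854e-6 uN/V^2, A = 86479 um^2, V = 18 V, d = 9 um
Step 2: Compute V^2 = 18^2 = 324
Step 3: Compute d^2 = 9^2 = 81
Step 4: F = 0.5 * 8.854e-6 * 86479 * 324 / 81
F = 1.531 uN


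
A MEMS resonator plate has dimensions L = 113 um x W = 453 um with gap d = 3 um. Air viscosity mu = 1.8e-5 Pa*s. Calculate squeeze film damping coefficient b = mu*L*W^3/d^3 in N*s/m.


Step 1: Convert to SI.
L = 113e-6 m, W = 453e-6 m, d = 3e-6 m
Step 2: W^3 = (453e-6)^3 = 9.30e-11 m^3
Step 3: d^3 = (3e-6)^3 = 2.70e-17 m^3
Step 4: b = 1.8e-5 * 113e-6 * 9.30e-11 / 2.70e-17
b = 7.00e-03 N*s/m
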